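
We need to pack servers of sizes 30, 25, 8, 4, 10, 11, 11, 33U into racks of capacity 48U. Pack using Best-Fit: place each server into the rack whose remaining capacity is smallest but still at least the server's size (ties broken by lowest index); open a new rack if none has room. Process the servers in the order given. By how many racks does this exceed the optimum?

0

Best-Fit: [30,8,4] [25,10,11] [11,33] → 3 racks.
Total size 132U; any packing needs at least ⌈132/48⌉ = 3 racks.
So 3 is already optimal.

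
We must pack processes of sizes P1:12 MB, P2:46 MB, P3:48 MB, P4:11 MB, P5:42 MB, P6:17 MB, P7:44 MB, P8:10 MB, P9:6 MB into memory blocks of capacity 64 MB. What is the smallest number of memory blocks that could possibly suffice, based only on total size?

4 memory blocks

Total size = 12 + 46 + 48 + 11 + 42 + 17 + 44 + 10 + 6 = 236 MB.
⌈236 / 64⌉ = 4.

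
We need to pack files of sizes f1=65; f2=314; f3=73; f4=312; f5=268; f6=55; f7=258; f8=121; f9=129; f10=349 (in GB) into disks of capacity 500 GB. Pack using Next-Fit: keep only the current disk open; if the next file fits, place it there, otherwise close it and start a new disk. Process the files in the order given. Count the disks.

5 disks

f1 (65 GB) → disk 1 (remaining 435 GB)
f2 (314 GB) → disk 1 (remaining 121 GB)
f3 (73 GB) → disk 1 (remaining 48 GB)
f4 (312 GB) → disk 2 (remaining 188 GB)
f5 (268 GB) → disk 3 (remaining 232 GB)
f6 (55 GB) → disk 3 (remaining 177 GB)
f7 (258 GB) → disk 4 (remaining 242 GB)
f8 (121 GB) → disk 4 (remaining 121 GB)
f9 (129 GB) → disk 5 (remaining 371 GB)
f10 (349 GB) → disk 5 (remaining 22 GB)
Final disks: [65,314,73] [312] [268,55] [258,121] [129,349].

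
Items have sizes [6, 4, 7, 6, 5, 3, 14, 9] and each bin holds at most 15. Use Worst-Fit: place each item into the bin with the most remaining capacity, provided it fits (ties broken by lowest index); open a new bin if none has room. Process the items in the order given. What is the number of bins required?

4

bin 1: place 6, 9 left
bin 1: place 4, 5 left
bin 2: place 7, 8 left
bin 2: place 6, 2 left
bin 1: place 5, 0 left
bin 3: place 3, 12 left
bin 4: place 14, 1 left
bin 3: place 9, 3 left
Final bins: [6,4,5] [7,6] [3,9] [14].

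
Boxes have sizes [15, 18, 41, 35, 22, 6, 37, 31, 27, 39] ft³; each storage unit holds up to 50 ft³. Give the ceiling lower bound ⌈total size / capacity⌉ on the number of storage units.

6

Total size = 15 + 18 + 41 + 35 + 22 + 6 + 37 + 31 + 27 + 39 = 271 ft³.
⌈271 / 50⌉ = 6.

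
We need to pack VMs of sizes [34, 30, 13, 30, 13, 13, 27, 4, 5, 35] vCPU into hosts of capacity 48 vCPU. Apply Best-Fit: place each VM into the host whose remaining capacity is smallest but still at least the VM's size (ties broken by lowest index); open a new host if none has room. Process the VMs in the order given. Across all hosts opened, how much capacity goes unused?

34 vCPU → host 1 (remaining 14 vCPU)
30 vCPU → host 2 (remaining 18 vCPU)
13 vCPU → host 1 (remaining 1 vCPU)
30 vCPU → host 3 (remaining 18 vCPU)
13 vCPU → host 2 (remaining 5 vCPU)
13 vCPU → host 3 (remaining 5 vCPU)
27 vCPU → host 4 (remaining 21 vCPU)
4 vCPU → host 2 (remaining 1 vCPU)
5 vCPU → host 3 (remaining 0 vCPU)
35 vCPU → host 5 (remaining 13 vCPU)
5 hosts × 48 vCPU = 240 vCPU; used 204 vCPU; unused 36 vCPU.

36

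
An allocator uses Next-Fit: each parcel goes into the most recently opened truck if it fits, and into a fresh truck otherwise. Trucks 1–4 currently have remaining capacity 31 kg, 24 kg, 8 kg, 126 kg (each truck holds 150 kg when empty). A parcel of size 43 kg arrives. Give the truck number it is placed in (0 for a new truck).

Next-Fit only looks at truck 4, which has 126 kg free.
43 kg fits there.

4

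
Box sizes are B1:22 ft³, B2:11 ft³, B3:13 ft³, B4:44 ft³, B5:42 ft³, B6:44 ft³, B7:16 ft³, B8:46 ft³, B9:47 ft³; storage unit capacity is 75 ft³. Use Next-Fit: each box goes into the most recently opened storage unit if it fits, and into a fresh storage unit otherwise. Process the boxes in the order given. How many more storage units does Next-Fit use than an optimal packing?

1

Next-Fit: [22,11,13] [44] [42] [44,16] [46] [47] → 6 storage units.
5 boxes exceed 37.5 ft³ (half the capacity), and no two of those can share a storage unit, so at least 5 storage units are needed.
An optimal packing achieves that bound: [47,22] [46,16,13] [44,11] [44] [42] → 5 storage units.
Excess: 6 − 5 = 1.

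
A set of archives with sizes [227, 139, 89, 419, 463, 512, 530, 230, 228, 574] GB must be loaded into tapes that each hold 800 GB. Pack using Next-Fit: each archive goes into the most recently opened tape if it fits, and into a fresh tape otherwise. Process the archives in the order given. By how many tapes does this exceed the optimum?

Next-Fit: [227,139,89] [419] [463] [512] [530,230] [228] [574] → 7 tapes.
Total size 3411 GB; any packing needs at least ⌈3411/800⌉ = 5 tapes.
An optimal packing achieves that bound: [574,139] [530,230] [512,228] [463,227,89] [419] → 5 tapes.
Excess: 7 − 5 = 2.

2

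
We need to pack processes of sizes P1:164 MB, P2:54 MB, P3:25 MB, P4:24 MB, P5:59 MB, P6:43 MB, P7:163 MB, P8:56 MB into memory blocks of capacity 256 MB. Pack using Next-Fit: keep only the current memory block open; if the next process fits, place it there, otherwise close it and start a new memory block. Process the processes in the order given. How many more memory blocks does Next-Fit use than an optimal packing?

Next-Fit: [164,54,25] [24,59,43] [163,56] → 3 memory blocks.
Total size 588 MB; any packing needs at least ⌈588/256⌉ = 3 memory blocks.
So 3 is already optimal.

0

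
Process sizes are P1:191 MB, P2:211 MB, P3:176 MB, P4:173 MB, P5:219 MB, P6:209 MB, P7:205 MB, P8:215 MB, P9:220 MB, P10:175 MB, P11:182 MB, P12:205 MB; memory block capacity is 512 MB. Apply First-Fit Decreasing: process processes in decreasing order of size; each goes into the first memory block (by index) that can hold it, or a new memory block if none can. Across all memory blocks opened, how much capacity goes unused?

Sorted descending: 220, 219, 215, 211, 209, 205, 205, 191, 182, 176, 175, 173.
Put 220 MB in memory block 1; 292 MB remain.
Put 219 MB in memory block 1; 73 MB remain.
Put 215 MB in memory block 2; 297 MB remain.
Put 211 MB in memory block 2; 86 MB remain.
Put 209 MB in memory block 3; 303 MB remain.
Put 205 MB in memory block 3; 98 MB remain.
Put 205 MB in memory block 4; 307 MB remain.
Put 191 MB in memory block 4; 116 MB remain.
Put 182 MB in memory block 5; 330 MB remain.
Put 176 MB in memory block 5; 154 MB remain.
Put 175 MB in memory block 6; 337 MB remain.
Put 173 MB in memory block 6; 164 MB remain.
6 memory blocks × 512 MB = 3072 MB; used 2381 MB; unused 691 MB.

691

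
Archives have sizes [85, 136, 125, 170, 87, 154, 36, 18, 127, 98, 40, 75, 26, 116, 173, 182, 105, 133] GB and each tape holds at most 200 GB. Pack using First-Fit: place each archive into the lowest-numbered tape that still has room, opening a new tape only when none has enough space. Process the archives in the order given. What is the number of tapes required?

12

Put 85 GB in tape 1; 115 GB remain.
Put 136 GB in tape 2; 64 GB remain.
Put 125 GB in tape 3; 75 GB remain.
Put 170 GB in tape 4; 30 GB remain.
Put 87 GB in tape 1; 28 GB remain.
Put 154 GB in tape 5; 46 GB remain.
Put 36 GB in tape 2; 28 GB remain.
Put 18 GB in tape 1; 10 GB remain.
Put 127 GB in tape 6; 73 GB remain.
Put 98 GB in tape 7; 102 GB remain.
Put 40 GB in tape 3; 35 GB remain.
Put 75 GB in tape 7; 27 GB remain.
Put 26 GB in tape 2; 2 GB remain.
Put 116 GB in tape 8; 84 GB remain.
Put 173 GB in tape 9; 27 GB remain.
Put 182 GB in tape 10; 18 GB remain.
Put 105 GB in tape 11; 95 GB remain.
Put 133 GB in tape 12; 67 GB remain.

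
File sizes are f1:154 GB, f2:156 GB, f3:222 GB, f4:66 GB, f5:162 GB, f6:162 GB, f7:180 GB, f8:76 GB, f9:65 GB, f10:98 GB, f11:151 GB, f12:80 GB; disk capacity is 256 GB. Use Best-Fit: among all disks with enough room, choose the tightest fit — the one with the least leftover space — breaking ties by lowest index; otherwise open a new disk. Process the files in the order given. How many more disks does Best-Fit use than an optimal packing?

0

Best-Fit: [154,98] [156,66] [222] [162,65] [162,80] [180,76] [151] → 7 disks.
Total size 1572 GB; any packing needs at least ⌈1572/256⌉ = 7 disks.
So 7 is already optimal.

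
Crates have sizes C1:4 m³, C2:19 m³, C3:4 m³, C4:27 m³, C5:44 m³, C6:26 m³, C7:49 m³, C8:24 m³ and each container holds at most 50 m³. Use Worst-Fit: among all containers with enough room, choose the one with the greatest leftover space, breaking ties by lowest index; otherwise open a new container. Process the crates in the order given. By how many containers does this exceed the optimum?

Worst-Fit: [4,19,4] [27] [44] [26,24] [49] → 5 containers.
Total size 197 m³; any packing needs at least ⌈197/50⌉ = 4 containers.
An optimal packing achieves that bound: [49] [44,4] [27,19,4] [26,24] → 4 containers.
Excess: 5 − 4 = 1.

1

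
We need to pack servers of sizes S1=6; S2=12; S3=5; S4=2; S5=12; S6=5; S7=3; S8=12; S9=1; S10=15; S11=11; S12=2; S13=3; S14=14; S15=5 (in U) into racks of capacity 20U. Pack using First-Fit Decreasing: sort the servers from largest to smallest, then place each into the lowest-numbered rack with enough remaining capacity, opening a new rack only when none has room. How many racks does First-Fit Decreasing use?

Sorted descending: 15, 14, 12, 12, 12, 11, 6, 5, 5, 5, 3, 3, 2, 2, 1.
15U → rack 1 (remaining 5U)
14U → rack 2 (remaining 6U)
12U → rack 3 (remaining 8U)
12U → rack 4 (remaining 8U)
12U → rack 5 (remaining 8U)
11U → rack 6 (remaining 9U)
6U → rack 2 (remaining 0U)
5U → rack 1 (remaining 0U)
5U → rack 3 (remaining 3U)
5U → rack 4 (remaining 3U)
3U → rack 3 (remaining 0U)
3U → rack 4 (remaining 0U)
2U → rack 5 (remaining 6U)
2U → rack 5 (remaining 4U)
1U → rack 5 (remaining 3U)
Final racks: [15,5] [14,6] [12,5,3] [12,5,3] [12,2,2,1] [11].

6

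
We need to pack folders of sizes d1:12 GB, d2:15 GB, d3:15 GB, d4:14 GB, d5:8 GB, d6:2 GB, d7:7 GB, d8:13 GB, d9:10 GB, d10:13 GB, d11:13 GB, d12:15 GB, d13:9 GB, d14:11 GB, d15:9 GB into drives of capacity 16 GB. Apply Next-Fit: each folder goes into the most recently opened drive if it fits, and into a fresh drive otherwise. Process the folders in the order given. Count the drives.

Put d1 (12 GB) in drive 1; 4 GB remain.
Put d2 (15 GB) in drive 2; 1 GB remain.
Put d3 (15 GB) in drive 3; 1 GB remain.
Put d4 (14 GB) in drive 4; 2 GB remain.
Put d5 (8 GB) in drive 5; 8 GB remain.
Put d6 (2 GB) in drive 5; 6 GB remain.
Put d7 (7 GB) in drive 6; 9 GB remain.
Put d8 (13 GB) in drive 7; 3 GB remain.
Put d9 (10 GB) in drive 8; 6 GB remain.
Put d10 (13 GB) in drive 9; 3 GB remain.
Put d11 (13 GB) in drive 10; 3 GB remain.
Put d12 (15 GB) in drive 11; 1 GB remain.
Put d13 (9 GB) in drive 12; 7 GB remain.
Put d14 (11 GB) in drive 13; 5 GB remain.
Put d15 (9 GB) in drive 14; 7 GB remain.

14 drives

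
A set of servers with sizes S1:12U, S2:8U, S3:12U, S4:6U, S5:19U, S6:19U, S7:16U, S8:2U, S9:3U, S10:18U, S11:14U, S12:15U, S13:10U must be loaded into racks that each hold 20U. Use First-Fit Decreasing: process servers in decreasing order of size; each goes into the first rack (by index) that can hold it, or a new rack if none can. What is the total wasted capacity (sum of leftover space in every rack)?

26

Sorted descending: 19, 19, 18, 16, 15, 14, 12, 12, 10, 8, 6, 3, 2.
Put 19U in rack 1; 1U remain.
Put 19U in rack 2; 1U remain.
Put 18U in rack 3; 2U remain.
Put 16U in rack 4; 4U remain.
Put 15U in rack 5; 5U remain.
Put 14U in rack 6; 6U remain.
Put 12U in rack 7; 8U remain.
Put 12U in rack 8; 8U remain.
Put 10U in rack 9; 10U remain.
Put 8U in rack 7; 0U remain.
Put 6U in rack 6; 0U remain.
Put 3U in rack 4; 1U remain.
Put 2U in rack 3; 0U remain.
9 racks × 20U = 180U; used 154U; unused 26U.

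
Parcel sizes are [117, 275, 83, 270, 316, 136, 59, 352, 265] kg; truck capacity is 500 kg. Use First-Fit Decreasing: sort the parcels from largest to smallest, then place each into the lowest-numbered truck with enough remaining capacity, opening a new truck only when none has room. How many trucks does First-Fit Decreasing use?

Sorted descending: 352, 316, 275, 270, 265, 136, 117, 83, 59.
352 kg → truck 1 (remaining 148 kg)
316 kg → truck 2 (remaining 184 kg)
275 kg → truck 3 (remaining 225 kg)
270 kg → truck 4 (remaining 230 kg)
265 kg → truck 5 (remaining 235 kg)
136 kg → truck 1 (remaining 12 kg)
117 kg → truck 2 (remaining 67 kg)
83 kg → truck 3 (remaining 142 kg)
59 kg → truck 2 (remaining 8 kg)

5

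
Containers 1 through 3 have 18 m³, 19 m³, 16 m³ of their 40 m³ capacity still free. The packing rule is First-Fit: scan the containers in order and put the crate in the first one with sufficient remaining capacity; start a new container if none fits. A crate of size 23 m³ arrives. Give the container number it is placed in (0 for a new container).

No container has ≥ 23 m³ free, so a new container is opened.

0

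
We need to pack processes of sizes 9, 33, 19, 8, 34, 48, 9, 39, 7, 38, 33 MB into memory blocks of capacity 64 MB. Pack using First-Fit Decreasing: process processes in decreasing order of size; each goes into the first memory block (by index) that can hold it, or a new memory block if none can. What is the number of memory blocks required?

Sorted descending: 48, 39, 38, 34, 33, 33, 19, 9, 9, 8, 7.
48 MB → memory block 1 (remaining 16 MB)
39 MB → memory block 2 (remaining 25 MB)
38 MB → memory block 3 (remaining 26 MB)
34 MB → memory block 4 (remaining 30 MB)
33 MB → memory block 5 (remaining 31 MB)
33 MB → memory block 6 (remaining 31 MB)
19 MB → memory block 2 (remaining 6 MB)
9 MB → memory block 1 (remaining 7 MB)
9 MB → memory block 3 (remaining 17 MB)
8 MB → memory block 3 (remaining 9 MB)
7 MB → memory block 1 (remaining 0 MB)

6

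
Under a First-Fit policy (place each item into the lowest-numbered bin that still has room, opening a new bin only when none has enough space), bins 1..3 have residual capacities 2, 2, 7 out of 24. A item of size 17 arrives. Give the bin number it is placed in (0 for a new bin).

No bin has ≥ 17 free, so a new bin is opened.

0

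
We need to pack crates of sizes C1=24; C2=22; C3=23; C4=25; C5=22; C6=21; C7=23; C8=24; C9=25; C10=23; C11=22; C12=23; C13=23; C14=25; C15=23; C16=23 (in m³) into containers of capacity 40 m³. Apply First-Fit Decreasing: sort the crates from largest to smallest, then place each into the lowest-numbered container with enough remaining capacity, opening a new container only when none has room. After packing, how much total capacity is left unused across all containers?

Sorted descending: 25, 25, 25, 24, 24, 23, 23, 23, 23, 23, 23, 23, 22, 22, 22, 21.
Put 25 m³ in container 1; 15 m³ remain.
Put 25 m³ in container 2; 15 m³ remain.
Put 25 m³ in container 3; 15 m³ remain.
Put 24 m³ in container 4; 16 m³ remain.
Put 24 m³ in container 5; 16 m³ remain.
Put 23 m³ in container 6; 17 m³ remain.
Put 23 m³ in container 7; 17 m³ remain.
Put 23 m³ in container 8; 17 m³ remain.
Put 23 m³ in container 9; 17 m³ remain.
Put 23 m³ in container 10; 17 m³ remain.
Put 23 m³ in container 11; 17 m³ remain.
Put 23 m³ in container 12; 17 m³ remain.
Put 22 m³ in container 13; 18 m³ remain.
Put 22 m³ in container 14; 18 m³ remain.
Put 22 m³ in container 15; 18 m³ remain.
Put 21 m³ in container 16; 19 m³ remain.
16 containers × 40 m³ = 640 m³; used 371 m³; unused 269 m³.

269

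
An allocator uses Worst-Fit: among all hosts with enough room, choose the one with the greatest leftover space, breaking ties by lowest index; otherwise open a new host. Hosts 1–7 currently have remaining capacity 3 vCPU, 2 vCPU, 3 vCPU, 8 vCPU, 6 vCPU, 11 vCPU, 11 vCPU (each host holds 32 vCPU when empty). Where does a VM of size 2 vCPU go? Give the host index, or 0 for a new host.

Hosts with room: host 1 (3 vCPU), host 2 (2 vCPU), host 3 (3 vCPU), host 4 (8 vCPU), host 5 (6 vCPU), host 6 (11 vCPU), host 7 (11 vCPU).
Most room is host 6 with 11 vCPU free.

6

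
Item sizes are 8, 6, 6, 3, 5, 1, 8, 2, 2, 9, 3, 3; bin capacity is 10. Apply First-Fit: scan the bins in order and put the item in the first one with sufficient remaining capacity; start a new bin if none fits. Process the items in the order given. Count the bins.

Put 8 in bin 1; 2 remain.
Put 6 in bin 2; 4 remain.
Put 6 in bin 3; 4 remain.
Put 3 in bin 2; 1 remain.
Put 5 in bin 4; 5 remain.
Put 1 in bin 1; 1 remain.
Put 8 in bin 5; 2 remain.
Put 2 in bin 3; 2 remain.
Put 2 in bin 3; 0 remain.
Put 9 in bin 6; 1 remain.
Put 3 in bin 4; 2 remain.
Put 3 in bin 7; 7 remain.

7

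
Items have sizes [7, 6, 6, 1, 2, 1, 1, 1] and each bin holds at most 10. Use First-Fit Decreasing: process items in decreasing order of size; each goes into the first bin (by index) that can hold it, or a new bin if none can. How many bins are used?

Sorted descending: 7, 6, 6, 2, 1, 1, 1, 1.
Put 7 in bin 1; 3 remain.
Put 6 in bin 2; 4 remain.
Put 6 in bin 3; 4 remain.
Put 2 in bin 1; 1 remain.
Put 1 in bin 1; 0 remain.
Put 1 in bin 2; 3 remain.
Put 1 in bin 2; 2 remain.
Put 1 in bin 2; 1 remain.
Final bins: [7,2,1] [6,1,1,1] [6].

3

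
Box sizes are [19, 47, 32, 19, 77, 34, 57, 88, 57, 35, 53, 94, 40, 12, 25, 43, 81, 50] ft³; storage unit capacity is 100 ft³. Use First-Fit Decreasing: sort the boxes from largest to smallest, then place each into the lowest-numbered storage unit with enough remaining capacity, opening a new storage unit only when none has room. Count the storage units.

Sorted descending: 94, 88, 81, 77, 57, 57, 53, 50, 47, 43, 40, 35, 34, 32, 25, 19, 19, 12.
storage unit 1: place 94 ft³, 6 ft³ left
storage unit 2: place 88 ft³, 12 ft³ left
storage unit 3: place 81 ft³, 19 ft³ left
storage unit 4: place 77 ft³, 23 ft³ left
storage unit 5: place 57 ft³, 43 ft³ left
storage unit 6: place 57 ft³, 43 ft³ left
storage unit 7: place 53 ft³, 47 ft³ left
storage unit 8: place 50 ft³, 50 ft³ left
storage unit 7: place 47 ft³, 0 ft³ left
storage unit 5: place 43 ft³, 0 ft³ left
storage unit 6: place 40 ft³, 3 ft³ left
storage unit 8: place 35 ft³, 15 ft³ left
storage unit 9: place 34 ft³, 66 ft³ left
storage unit 9: place 32 ft³, 34 ft³ left
storage unit 9: place 25 ft³, 9 ft³ left
storage unit 3: place 19 ft³, 0 ft³ left
storage unit 4: place 19 ft³, 4 ft³ left
storage unit 2: place 12 ft³, 0 ft³ left

9 storage units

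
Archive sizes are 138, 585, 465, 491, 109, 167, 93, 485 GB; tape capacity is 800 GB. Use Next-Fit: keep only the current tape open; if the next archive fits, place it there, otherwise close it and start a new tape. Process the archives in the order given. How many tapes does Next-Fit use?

4

Put 138 GB in tape 1; 662 GB remain.
Put 585 GB in tape 1; 77 GB remain.
Put 465 GB in tape 2; 335 GB remain.
Put 491 GB in tape 3; 309 GB remain.
Put 109 GB in tape 3; 200 GB remain.
Put 167 GB in tape 3; 33 GB remain.
Put 93 GB in tape 4; 707 GB remain.
Put 485 GB in tape 4; 222 GB remain.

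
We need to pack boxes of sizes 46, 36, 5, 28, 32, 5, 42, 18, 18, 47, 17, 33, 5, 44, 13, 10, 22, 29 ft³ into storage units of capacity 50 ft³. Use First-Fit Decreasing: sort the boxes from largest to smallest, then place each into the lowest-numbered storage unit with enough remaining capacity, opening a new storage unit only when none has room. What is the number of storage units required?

10 storage units

Sorted descending: 47, 46, 44, 42, 36, 33, 32, 29, 28, 22, 18, 18, 17, 13, 10, 5, 5, 5.
storage unit 1: place 47 ft³, 3 ft³ left
storage unit 2: place 46 ft³, 4 ft³ left
storage unit 3: place 44 ft³, 6 ft³ left
storage unit 4: place 42 ft³, 8 ft³ left
storage unit 5: place 36 ft³, 14 ft³ left
storage unit 6: place 33 ft³, 17 ft³ left
storage unit 7: place 32 ft³, 18 ft³ left
storage unit 8: place 29 ft³, 21 ft³ left
storage unit 9: place 28 ft³, 22 ft³ left
storage unit 9: place 22 ft³, 0 ft³ left
storage unit 7: place 18 ft³, 0 ft³ left
storage unit 8: place 18 ft³, 3 ft³ left
storage unit 6: place 17 ft³, 0 ft³ left
storage unit 5: place 13 ft³, 1 ft³ left
storage unit 10: place 10 ft³, 40 ft³ left
storage unit 3: place 5 ft³, 1 ft³ left
storage unit 4: place 5 ft³, 3 ft³ left
storage unit 10: place 5 ft³, 35 ft³ left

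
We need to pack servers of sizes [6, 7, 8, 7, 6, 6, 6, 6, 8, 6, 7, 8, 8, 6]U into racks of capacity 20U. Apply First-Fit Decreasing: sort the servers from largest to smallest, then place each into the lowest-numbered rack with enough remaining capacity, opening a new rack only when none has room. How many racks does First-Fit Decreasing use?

Sorted descending: 8, 8, 8, 8, 7, 7, 7, 6, 6, 6, 6, 6, 6, 6.
8U → rack 1 (remaining 12U)
8U → rack 1 (remaining 4U)
8U → rack 2 (remaining 12U)
8U → rack 2 (remaining 4U)
7U → rack 3 (remaining 13U)
7U → rack 3 (remaining 6U)
7U → rack 4 (remaining 13U)
6U → rack 3 (remaining 0U)
6U → rack 4 (remaining 7U)
6U → rack 4 (remaining 1U)
6U → rack 5 (remaining 14U)
6U → rack 5 (remaining 8U)
6U → rack 5 (remaining 2U)
6U → rack 6 (remaining 14U)
Final racks: [8,8] [8,8] [7,7,6] [7,6,6] [6,6,6] [6].

6 racks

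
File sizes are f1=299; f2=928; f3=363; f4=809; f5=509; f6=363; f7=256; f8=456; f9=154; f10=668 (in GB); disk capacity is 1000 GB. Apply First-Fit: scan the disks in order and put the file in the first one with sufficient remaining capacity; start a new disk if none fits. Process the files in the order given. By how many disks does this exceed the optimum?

1

First-Fit: [299,363,256] [928] [809,154] [509,363] [456] [668] → 6 disks.
Total size 4805 GB; any packing needs at least ⌈4805/1000⌉ = 5 disks.
An optimal packing achieves that bound: [928] [809,154] [668,299] [509,456] [363,363,256] → 5 disks.
Excess: 6 − 5 = 1.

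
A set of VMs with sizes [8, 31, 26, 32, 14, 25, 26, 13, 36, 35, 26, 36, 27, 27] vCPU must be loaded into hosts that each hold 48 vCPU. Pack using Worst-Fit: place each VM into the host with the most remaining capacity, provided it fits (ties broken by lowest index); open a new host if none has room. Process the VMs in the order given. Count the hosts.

8 vCPU → host 1 (remaining 40 vCPU)
31 vCPU → host 1 (remaining 9 vCPU)
26 vCPU → host 2 (remaining 22 vCPU)
32 vCPU → host 3 (remaining 16 vCPU)
14 vCPU → host 2 (remaining 8 vCPU)
25 vCPU → host 4 (remaining 23 vCPU)
26 vCPU → host 5 (remaining 22 vCPU)
13 vCPU → host 4 (remaining 10 vCPU)
36 vCPU → host 6 (remaining 12 vCPU)
35 vCPU → host 7 (remaining 13 vCPU)
26 vCPU → host 8 (remaining 22 vCPU)
36 vCPU → host 9 (remaining 12 vCPU)
27 vCPU → host 10 (remaining 21 vCPU)
27 vCPU → host 11 (remaining 21 vCPU)

11 hosts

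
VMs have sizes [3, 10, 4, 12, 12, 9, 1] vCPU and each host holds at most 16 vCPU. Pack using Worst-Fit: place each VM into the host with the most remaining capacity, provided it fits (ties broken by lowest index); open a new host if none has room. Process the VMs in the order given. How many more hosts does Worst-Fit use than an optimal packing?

Worst-Fit: [3,10] [4,12] [12] [9,1] → 4 hosts.
Total size 51 vCPU; any packing needs at least ⌈51/16⌉ = 4 hosts.
So 4 is already optimal.

0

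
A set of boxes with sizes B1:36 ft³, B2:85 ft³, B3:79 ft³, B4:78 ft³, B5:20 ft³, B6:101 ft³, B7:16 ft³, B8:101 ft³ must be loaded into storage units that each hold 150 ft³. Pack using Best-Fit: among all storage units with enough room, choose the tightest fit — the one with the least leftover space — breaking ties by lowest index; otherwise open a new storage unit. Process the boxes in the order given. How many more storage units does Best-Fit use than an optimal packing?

Best-Fit: [36,85,20] [79] [78] [101,16] [101] → 5 storage units.
5 boxes exceed 75 ft³ (half the capacity), and no two of those can share a storage unit, so at least 5 storage units are needed.
So 5 is already optimal.

0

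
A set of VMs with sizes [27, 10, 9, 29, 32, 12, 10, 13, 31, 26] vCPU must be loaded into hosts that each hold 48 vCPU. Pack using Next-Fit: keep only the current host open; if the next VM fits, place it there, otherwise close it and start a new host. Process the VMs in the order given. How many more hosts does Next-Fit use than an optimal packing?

Next-Fit: [27,10,9] [29] [32,12] [10,13] [31] [26] → 6 hosts.
Total size 199 vCPU; any packing needs at least ⌈199/48⌉ = 5 hosts.
An optimal packing achieves that bound: [32,13] [31,12] [29,10,9] [27,10] [26] → 5 hosts.
Excess: 6 − 5 = 1.

1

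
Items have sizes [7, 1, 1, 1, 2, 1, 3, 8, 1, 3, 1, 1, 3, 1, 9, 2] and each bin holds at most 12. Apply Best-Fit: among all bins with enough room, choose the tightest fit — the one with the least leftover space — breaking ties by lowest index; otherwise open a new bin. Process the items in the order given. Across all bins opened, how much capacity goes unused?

bin 1: place 7, 5 left
bin 1: place 1, 4 left
bin 1: place 1, 3 left
bin 1: place 1, 2 left
bin 1: place 2, 0 left
bin 2: place 1, 11 left
bin 2: place 3, 8 left
bin 2: place 8, 0 left
bin 3: place 1, 11 left
bin 3: place 3, 8 left
bin 3: place 1, 7 left
bin 3: place 1, 6 left
bin 3: place 3, 3 left
bin 3: place 1, 2 left
bin 4: place 9, 3 left
bin 3: place 2, 0 left
4 bins × 12 = 48; used 45; unused 3.

3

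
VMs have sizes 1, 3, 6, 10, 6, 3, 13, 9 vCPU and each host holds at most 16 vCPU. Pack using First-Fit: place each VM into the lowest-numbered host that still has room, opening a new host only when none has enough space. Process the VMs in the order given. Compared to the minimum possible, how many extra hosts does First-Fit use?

First-Fit: [1,3,6,6] [10,3] [13] [9] → 4 hosts.
Total size 51 vCPU; any packing needs at least ⌈51/16⌉ = 4 hosts.
So 4 is already optimal.

0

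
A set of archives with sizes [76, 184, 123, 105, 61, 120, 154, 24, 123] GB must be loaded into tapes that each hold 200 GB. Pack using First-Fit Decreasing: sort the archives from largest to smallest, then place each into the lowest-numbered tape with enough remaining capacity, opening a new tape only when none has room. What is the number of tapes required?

6

Sorted descending: 184, 154, 123, 123, 120, 105, 76, 61, 24.
Put 184 GB in tape 1; 16 GB remain.
Put 154 GB in tape 2; 46 GB remain.
Put 123 GB in tape 3; 77 GB remain.
Put 123 GB in tape 4; 77 GB remain.
Put 120 GB in tape 5; 80 GB remain.
Put 105 GB in tape 6; 95 GB remain.
Put 76 GB in tape 3; 1 GB remain.
Put 61 GB in tape 4; 16 GB remain.
Put 24 GB in tape 2; 22 GB remain.
Final tapes: [184] [154,24] [123,76] [123,61] [120] [105].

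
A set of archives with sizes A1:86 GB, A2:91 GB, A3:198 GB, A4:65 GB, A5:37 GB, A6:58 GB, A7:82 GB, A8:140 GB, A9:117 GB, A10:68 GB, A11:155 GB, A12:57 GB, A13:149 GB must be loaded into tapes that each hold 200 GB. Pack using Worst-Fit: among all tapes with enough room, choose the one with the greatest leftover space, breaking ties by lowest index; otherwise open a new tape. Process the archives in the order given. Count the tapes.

8

tape 1: place A1 (86 GB), 114 GB left
tape 1: place A2 (91 GB), 23 GB left
tape 2: place A3 (198 GB), 2 GB left
tape 3: place A4 (65 GB), 135 GB left
tape 3: place A5 (37 GB), 98 GB left
tape 3: place A6 (58 GB), 40 GB left
tape 4: place A7 (82 GB), 118 GB left
tape 5: place A8 (140 GB), 60 GB left
tape 4: place A9 (117 GB), 1 GB left
tape 6: place A10 (68 GB), 132 GB left
tape 7: place A11 (155 GB), 45 GB left
tape 6: place A12 (57 GB), 75 GB left
tape 8: place A13 (149 GB), 51 GB left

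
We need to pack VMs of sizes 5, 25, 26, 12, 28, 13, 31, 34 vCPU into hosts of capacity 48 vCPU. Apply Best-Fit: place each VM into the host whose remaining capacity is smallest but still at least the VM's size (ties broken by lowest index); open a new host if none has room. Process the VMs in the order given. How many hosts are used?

5 vCPU → host 1 (remaining 43 vCPU)
25 vCPU → host 1 (remaining 18 vCPU)
26 vCPU → host 2 (remaining 22 vCPU)
12 vCPU → host 1 (remaining 6 vCPU)
28 vCPU → host 3 (remaining 20 vCPU)
13 vCPU → host 3 (remaining 7 vCPU)
31 vCPU → host 4 (remaining 17 vCPU)
34 vCPU → host 5 (remaining 14 vCPU)
Final hosts: [5,25,12] [26] [28,13] [31] [34].

5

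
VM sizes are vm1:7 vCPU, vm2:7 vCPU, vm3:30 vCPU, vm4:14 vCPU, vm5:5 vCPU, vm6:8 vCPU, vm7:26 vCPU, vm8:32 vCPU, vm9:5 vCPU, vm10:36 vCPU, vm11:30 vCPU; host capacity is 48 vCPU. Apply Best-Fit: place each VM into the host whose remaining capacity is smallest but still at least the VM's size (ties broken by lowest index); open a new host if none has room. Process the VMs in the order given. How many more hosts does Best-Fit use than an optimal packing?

1

Best-Fit: [7,7,30] [14,5,8] [26] [32,5] [36] [30] → 6 hosts.
Total size 200 vCPU; any packing needs at least ⌈200/48⌉ = 5 hosts.
An optimal packing achieves that bound: [36,8] [32,14] [30,7,7] [30,5,5] [26] → 5 hosts.
Excess: 6 − 5 = 1.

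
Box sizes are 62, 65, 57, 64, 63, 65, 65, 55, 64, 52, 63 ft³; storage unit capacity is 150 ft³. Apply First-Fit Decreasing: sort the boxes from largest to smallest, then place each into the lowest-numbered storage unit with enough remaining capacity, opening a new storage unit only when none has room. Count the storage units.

6 storage units

Sorted descending: 65, 65, 65, 64, 64, 63, 63, 62, 57, 55, 52.
storage unit 1: place 65 ft³, 85 ft³ left
storage unit 1: place 65 ft³, 20 ft³ left
storage unit 2: place 65 ft³, 85 ft³ left
storage unit 2: place 64 ft³, 21 ft³ left
storage unit 3: place 64 ft³, 86 ft³ left
storage unit 3: place 63 ft³, 23 ft³ left
storage unit 4: place 63 ft³, 87 ft³ left
storage unit 4: place 62 ft³, 25 ft³ left
storage unit 5: place 57 ft³, 93 ft³ left
storage unit 5: place 55 ft³, 38 ft³ left
storage unit 6: place 52 ft³, 98 ft³ left
Final storage units: [65,65] [65,64] [64,63] [63,62] [57,55] [52].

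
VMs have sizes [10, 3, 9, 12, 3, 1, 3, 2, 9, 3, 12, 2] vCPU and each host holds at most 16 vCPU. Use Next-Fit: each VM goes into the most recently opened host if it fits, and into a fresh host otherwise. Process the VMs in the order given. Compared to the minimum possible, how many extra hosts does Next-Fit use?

Next-Fit: [10,3] [9] [12,3,1] [3,2,9] [3,12] [2] → 6 hosts.
Total size 69 vCPU; any packing needs at least ⌈69/16⌉ = 5 hosts.
An optimal packing achieves that bound: [12,3,1] [12,3] [10,3,3] [9,2,2] [9] → 5 hosts.
Excess: 6 − 5 = 1.

1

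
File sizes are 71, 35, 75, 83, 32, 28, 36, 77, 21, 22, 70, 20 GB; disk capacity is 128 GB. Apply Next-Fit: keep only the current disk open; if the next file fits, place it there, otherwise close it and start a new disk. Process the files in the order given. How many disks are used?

71 GB → disk 1 (remaining 57 GB)
35 GB → disk 1 (remaining 22 GB)
75 GB → disk 2 (remaining 53 GB)
83 GB → disk 3 (remaining 45 GB)
32 GB → disk 3 (remaining 13 GB)
28 GB → disk 4 (remaining 100 GB)
36 GB → disk 4 (remaining 64 GB)
77 GB → disk 5 (remaining 51 GB)
21 GB → disk 5 (remaining 30 GB)
22 GB → disk 5 (remaining 8 GB)
70 GB → disk 6 (remaining 58 GB)
20 GB → disk 6 (remaining 38 GB)

6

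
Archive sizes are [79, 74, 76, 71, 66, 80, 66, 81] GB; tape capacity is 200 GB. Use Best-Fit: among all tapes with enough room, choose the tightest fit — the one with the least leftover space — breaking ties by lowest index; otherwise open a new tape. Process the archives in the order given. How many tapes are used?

4 tapes

tape 1: place 79 GB, 121 GB left
tape 1: place 74 GB, 47 GB left
tape 2: place 76 GB, 124 GB left
tape 2: place 71 GB, 53 GB left
tape 3: place 66 GB, 134 GB left
tape 3: place 80 GB, 54 GB left
tape 4: place 66 GB, 134 GB left
tape 4: place 81 GB, 53 GB left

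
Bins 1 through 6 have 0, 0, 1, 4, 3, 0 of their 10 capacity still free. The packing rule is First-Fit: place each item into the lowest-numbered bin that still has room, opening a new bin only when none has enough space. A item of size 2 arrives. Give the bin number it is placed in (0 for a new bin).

4

Bins with room: bin 4 (4), bin 5 (3).
The first with room is bin 4.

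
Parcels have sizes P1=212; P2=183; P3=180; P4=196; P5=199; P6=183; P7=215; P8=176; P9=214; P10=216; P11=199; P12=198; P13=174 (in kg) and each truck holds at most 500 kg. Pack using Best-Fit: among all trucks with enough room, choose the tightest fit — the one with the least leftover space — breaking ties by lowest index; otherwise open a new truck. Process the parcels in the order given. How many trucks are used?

Put P1 (212 kg) in truck 1; 288 kg remain.
Put P2 (183 kg) in truck 1; 105 kg remain.
Put P3 (180 kg) in truck 2; 320 kg remain.
Put P4 (196 kg) in truck 2; 124 kg remain.
Put P5 (199 kg) in truck 3; 301 kg remain.
Put P6 (183 kg) in truck 3; 118 kg remain.
Put P7 (215 kg) in truck 4; 285 kg remain.
Put P8 (176 kg) in truck 4; 109 kg remain.
Put P9 (214 kg) in truck 5; 286 kg remain.
Put P10 (216 kg) in truck 5; 70 kg remain.
Put P11 (199 kg) in truck 6; 301 kg remain.
Put P12 (198 kg) in truck 6; 103 kg remain.
Put P13 (174 kg) in truck 7; 326 kg remain.
Final trucks: [212,183] [180,196] [199,183] [215,176] [214,216] [199,198] [174].

7 trucks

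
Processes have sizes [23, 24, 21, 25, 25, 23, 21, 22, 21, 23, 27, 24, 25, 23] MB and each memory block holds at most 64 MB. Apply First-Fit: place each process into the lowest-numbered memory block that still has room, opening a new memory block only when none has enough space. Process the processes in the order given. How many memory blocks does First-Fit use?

Put 23 MB in memory block 1; 41 MB remain.
Put 24 MB in memory block 1; 17 MB remain.
Put 21 MB in memory block 2; 43 MB remain.
Put 25 MB in memory block 2; 18 MB remain.
Put 25 MB in memory block 3; 39 MB remain.
Put 23 MB in memory block 3; 16 MB remain.
Put 21 MB in memory block 4; 43 MB remain.
Put 22 MB in memory block 4; 21 MB remain.
Put 21 MB in memory block 4; 0 MB remain.
Put 23 MB in memory block 5; 41 MB remain.
Put 27 MB in memory block 5; 14 MB remain.
Put 24 MB in memory block 6; 40 MB remain.
Put 25 MB in memory block 6; 15 MB remain.
Put 23 MB in memory block 7; 41 MB remain.
Final memory blocks: [23,24] [21,25] [25,23] [21,22,21] [23,27] [24,25] [23].

7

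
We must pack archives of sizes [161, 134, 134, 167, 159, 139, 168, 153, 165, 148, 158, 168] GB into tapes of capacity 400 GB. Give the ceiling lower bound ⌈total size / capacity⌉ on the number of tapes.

Total size = 161 + 134 + 134 + 167 + 159 + 139 + 168 + 153 + 165 + 148 + 158 + 168 = 1854 GB.
⌈1854 / 400⌉ = 5.

5 tapes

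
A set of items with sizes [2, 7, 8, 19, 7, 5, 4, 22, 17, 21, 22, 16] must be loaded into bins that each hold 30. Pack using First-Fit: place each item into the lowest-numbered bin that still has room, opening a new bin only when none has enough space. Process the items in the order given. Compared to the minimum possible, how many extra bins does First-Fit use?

1

First-Fit: [2,7,8,7,5] [19,4] [22] [17] [21] [22] [16] → 7 bins.
6 items exceed 15 (half the capacity), and no two of those can share a bin, so at least 6 bins are needed.
An optimal packing achieves that bound: [22,8] [22,7] [21,7,2] [19,5,4] [17] [16] → 6 bins.
Excess: 7 − 6 = 1.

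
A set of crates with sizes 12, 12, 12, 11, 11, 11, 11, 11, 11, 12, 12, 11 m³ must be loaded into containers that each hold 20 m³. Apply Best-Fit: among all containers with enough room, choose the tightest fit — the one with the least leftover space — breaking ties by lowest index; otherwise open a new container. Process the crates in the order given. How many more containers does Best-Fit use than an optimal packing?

Best-Fit: [12] [12] [12] [11] [11] [11] [11] [11] [11] [12] [12] [11] → 12 containers.
12 crates exceed 10 m³ (half the capacity), and no two of those can share a container, so at least 12 containers are needed.
So 12 is already optimal.

0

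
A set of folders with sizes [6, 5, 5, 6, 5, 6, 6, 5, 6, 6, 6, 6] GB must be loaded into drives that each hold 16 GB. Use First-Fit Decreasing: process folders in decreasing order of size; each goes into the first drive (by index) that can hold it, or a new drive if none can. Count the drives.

Sorted descending: 6, 6, 6, 6, 6, 6, 6, 6, 5, 5, 5, 5.
drive 1: place 6 GB, 10 GB left
drive 1: place 6 GB, 4 GB left
drive 2: place 6 GB, 10 GB left
drive 2: place 6 GB, 4 GB left
drive 3: place 6 GB, 10 GB left
drive 3: place 6 GB, 4 GB left
drive 4: place 6 GB, 10 GB left
drive 4: place 6 GB, 4 GB left
drive 5: place 5 GB, 11 GB left
drive 5: place 5 GB, 6 GB left
drive 5: place 5 GB, 1 GB left
drive 6: place 5 GB, 11 GB left
Final drives: [6,6] [6,6] [6,6] [6,6] [5,5,5] [5].

6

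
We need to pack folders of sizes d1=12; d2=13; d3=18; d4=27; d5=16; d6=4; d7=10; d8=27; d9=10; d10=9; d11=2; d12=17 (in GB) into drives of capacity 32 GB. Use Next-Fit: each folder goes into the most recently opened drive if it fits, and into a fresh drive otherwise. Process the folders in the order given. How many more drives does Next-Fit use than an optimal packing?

1

Next-Fit: [12,13] [18] [27] [16,4,10] [27] [10,9,2] [17] → 7 drives.
Total size 165 GB; any packing needs at least ⌈165/32⌉ = 6 drives.
An optimal packing achieves that bound: [27,4] [27,2] [18,13] [17,12] [16,10] [10,9] → 6 drives.
Excess: 7 − 6 = 1.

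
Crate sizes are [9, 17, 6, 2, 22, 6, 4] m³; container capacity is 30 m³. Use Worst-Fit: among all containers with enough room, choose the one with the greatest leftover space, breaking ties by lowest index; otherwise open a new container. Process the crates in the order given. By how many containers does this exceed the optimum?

Worst-Fit: [9,17] [6,2,22] [6,4] → 3 containers.
Total size 66 m³; any packing needs at least ⌈66/30⌉ = 3 containers.
So 3 is already optimal.

0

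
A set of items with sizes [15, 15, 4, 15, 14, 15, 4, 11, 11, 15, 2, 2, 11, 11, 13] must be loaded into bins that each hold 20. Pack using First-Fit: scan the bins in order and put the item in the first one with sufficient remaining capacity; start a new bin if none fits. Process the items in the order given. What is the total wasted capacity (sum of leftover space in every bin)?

bin 1: place 15, 5 left
bin 2: place 15, 5 left
bin 1: place 4, 1 left
bin 3: place 15, 5 left
bin 4: place 14, 6 left
bin 5: place 15, 5 left
bin 2: place 4, 1 left
bin 6: place 11, 9 left
bin 7: place 11, 9 left
bin 8: place 15, 5 left
bin 3: place 2, 3 left
bin 3: place 2, 1 left
bin 9: place 11, 9 left
bin 10: place 11, 9 left
bin 11: place 13, 7 left
11 bins × 20 = 220; used 158; unused 62.

62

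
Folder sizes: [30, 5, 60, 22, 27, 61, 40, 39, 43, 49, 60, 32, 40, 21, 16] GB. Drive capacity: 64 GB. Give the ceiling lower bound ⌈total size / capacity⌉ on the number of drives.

Total size = 30 + 5 + 60 + 22 + 27 + 61 + 40 + 39 + 43 + 49 + 60 + 32 + 40 + 21 + 16 = 545 GB.
⌈545 / 64⌉ = 9.

9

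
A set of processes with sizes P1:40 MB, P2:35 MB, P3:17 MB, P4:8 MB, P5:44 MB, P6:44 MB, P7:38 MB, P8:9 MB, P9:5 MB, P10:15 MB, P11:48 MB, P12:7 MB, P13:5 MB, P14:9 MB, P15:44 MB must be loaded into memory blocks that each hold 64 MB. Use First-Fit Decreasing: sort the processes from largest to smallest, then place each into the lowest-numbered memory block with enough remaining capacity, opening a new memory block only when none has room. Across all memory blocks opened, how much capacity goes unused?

80

Sorted descending: 48, 44, 44, 44, 40, 38, 35, 17, 15, 9, 9, 8, 7, 5, 5.
memory block 1: place 48 MB, 16 MB left
memory block 2: place 44 MB, 20 MB left
memory block 3: place 44 MB, 20 MB left
memory block 4: place 44 MB, 20 MB left
memory block 5: place 40 MB, 24 MB left
memory block 6: place 38 MB, 26 MB left
memory block 7: place 35 MB, 29 MB left
memory block 2: place 17 MB, 3 MB left
memory block 1: place 15 MB, 1 MB left
memory block 3: place 9 MB, 11 MB left
memory block 3: place 9 MB, 2 MB left
memory block 4: place 8 MB, 12 MB left
memory block 4: place 7 MB, 5 MB left
memory block 4: place 5 MB, 0 MB left
memory block 5: place 5 MB, 19 MB left
7 memory blocks × 64 MB = 448 MB; used 368 MB; unused 80 MB.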